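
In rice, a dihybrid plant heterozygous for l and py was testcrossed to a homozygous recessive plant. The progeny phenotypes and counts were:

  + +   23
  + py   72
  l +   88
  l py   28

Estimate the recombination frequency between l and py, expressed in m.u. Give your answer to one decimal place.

24.2 m.u.

The two most frequent classes, + py (72) and l + (88), are the parental types, so the F1 was + py / l +.
The recombinant classes are + + and l py: 23 + 28 = 51.
Recombination frequency = 51/211 = 0.2417 ≈ 24.2%, i.e. 24.2 m.u.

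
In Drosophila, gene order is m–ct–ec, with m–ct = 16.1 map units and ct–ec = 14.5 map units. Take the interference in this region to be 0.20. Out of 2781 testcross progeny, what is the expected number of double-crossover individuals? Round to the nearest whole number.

Map distances give recombination frequencies of 0.161 and 0.145 for the two intervals.
With interference 0.20 (so coincidence = 0.80), expected double-crossover frequency = 0.161 × 0.145 × 0.80 = 0.01868.
Expected number = 0.01868 × 2781 = 51.94 ≈ 52.

52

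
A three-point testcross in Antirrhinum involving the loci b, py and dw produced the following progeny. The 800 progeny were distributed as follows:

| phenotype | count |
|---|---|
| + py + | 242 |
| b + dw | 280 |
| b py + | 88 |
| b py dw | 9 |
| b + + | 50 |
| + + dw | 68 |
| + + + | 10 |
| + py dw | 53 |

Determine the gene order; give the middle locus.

py

The two most frequent reciprocal classes, + py + and b + dw, are the parental types, so the F1 was + py + / b + dw.
The two rarest classes, + + + and b py dw, are the double crossovers. Comparing them with the parentals, only the py allele has switched, so py is the middle locus and the order is b – py – dw.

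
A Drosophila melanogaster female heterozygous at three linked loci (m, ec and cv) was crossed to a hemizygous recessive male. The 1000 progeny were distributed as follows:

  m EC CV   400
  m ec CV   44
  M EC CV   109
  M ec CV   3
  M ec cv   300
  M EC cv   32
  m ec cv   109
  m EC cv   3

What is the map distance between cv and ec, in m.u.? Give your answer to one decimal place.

The two most frequent reciprocal classes, m EC CV and M ec cv, are the parental types, so the F1 was m EC CV / M ec cv.
The two rarest classes, m EC cv and M ec CV, are the double crossovers. Comparing them with the parentals, only the cv allele has switched, so cv is the middle locus and the order is m – cv – ec.
Crossovers in the cv–ec interval produce the single-crossover classes m ec CV and M EC cv (44 + 32 = 76) plus the double crossovers (6).
RF(cv–ec) = (76 + 6) / 1000 = 82/1000 = 0.0820 → 8.2 m.u.

8.2 m.u.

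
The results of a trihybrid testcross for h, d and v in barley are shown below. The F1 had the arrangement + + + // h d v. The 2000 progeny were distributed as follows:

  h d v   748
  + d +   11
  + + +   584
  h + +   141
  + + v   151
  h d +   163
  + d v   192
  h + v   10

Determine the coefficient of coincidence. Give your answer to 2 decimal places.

0.35

The two rarest classes, + d + and h + v, are the double crossovers. Comparing them with the parentals, only the d allele has switched, so d is the middle locus and the order is v – d – h.
v–d: (314 + 21)/2000 = 0.1675; d–h: (333 + 21)/2000 = 0.1770.
Expected DCO frequency = 0.1675 × 0.1770 ≈ 0.02965; observed = 21/2000 ≈ 0.01050.
Coefficient of coincidence = 0.01050/0.02965 ≈ 0.35.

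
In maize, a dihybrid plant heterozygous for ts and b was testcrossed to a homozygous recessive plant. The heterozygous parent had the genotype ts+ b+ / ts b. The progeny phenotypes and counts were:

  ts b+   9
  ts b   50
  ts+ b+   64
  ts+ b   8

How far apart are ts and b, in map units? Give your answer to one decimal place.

13.0 map units

The recombinant classes are ts+ b and ts b+: 8 + 9 = 17.
Recombination frequency = 17/131 = 0.1298 ≈ 13.0%, i.e. 13.0 map units.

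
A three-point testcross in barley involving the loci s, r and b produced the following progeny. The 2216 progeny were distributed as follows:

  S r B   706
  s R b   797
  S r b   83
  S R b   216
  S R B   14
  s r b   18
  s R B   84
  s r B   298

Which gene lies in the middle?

r

The two most frequent reciprocal classes, S r B and s R b, are the parental types, so the F1 was S r B / s R b.
The two rarest classes, S R B and s r b, are the double crossovers. Comparing them with the parentals, only the r allele has switched, so r is the middle locus and the order is b – r – s.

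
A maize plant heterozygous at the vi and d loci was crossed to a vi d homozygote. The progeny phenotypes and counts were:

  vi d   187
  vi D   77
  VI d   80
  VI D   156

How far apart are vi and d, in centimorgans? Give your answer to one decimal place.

31.4 centimorgans

The two most frequent classes, VI D (156) and vi d (187), are the parental types, so the F1 was VI D / vi d.
The recombinant classes are VI d and vi D: 80 + 77 = 157.
Recombination frequency = 157/500 = 0.3140 ≈ 31.4%, i.e. 31.4 centimorgans.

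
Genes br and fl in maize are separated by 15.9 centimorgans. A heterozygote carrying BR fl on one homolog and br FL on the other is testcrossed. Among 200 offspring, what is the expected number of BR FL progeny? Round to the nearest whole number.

16

A map distance of 15.9 centimorgans corresponds to a recombination frequency of 0.159.
The F1 is BR fl / br FL, so BR FL is a recombinant gamete class with expected frequency r/2 = 0.159/2 = 0.0795.
Expected number = 0.0795 × 200 = 15.90 ≈ 16.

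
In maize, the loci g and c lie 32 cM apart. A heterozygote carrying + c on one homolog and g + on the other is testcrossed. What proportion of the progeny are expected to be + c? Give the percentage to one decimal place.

A map distance of 32 cM corresponds to a recombination frequency of 0.320.
The F1 is + c / g +, so + c is a parental gamete class with expected frequency (1 − r)/2 = 0.680/2 = 0.3400.
That is 0.3400 = 34.0% of the progeny.

34.0%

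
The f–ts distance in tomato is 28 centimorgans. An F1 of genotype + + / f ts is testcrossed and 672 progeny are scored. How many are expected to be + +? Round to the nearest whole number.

242

A map distance of 28 centimorgans corresponds to a recombination frequency of 0.280.
The F1 is + + / f ts, so + + is a parental gamete class with expected frequency (1 − r)/2 = 0.720/2 = 0.3600.
Expected number = 0.3600 × 672 = 241.92 ≈ 242.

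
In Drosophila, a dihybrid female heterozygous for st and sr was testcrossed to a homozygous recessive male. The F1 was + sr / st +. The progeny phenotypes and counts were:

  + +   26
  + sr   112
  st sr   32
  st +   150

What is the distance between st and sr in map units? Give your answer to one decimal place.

18.1 map units

The recombinant classes are + + and st sr: 26 + 32 = 58.
Recombination frequency = 58/320 = 0.1812 ≈ 18.1%, i.e. 18.1 map units.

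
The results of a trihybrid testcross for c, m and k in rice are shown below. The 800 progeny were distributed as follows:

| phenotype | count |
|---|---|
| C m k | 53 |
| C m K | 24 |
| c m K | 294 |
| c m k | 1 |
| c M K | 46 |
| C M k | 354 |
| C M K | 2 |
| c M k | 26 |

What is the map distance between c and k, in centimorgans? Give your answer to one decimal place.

6.6 centimorgans

The two most frequent reciprocal classes, c m K and C M k, are the parental types, so the F1 was c m K / C M k.
The two rarest classes, c m k and C M K, are the double crossovers. Comparing them with the parentals, only the k allele has switched, so k is the middle locus and the order is c – k – m.
Crossovers in the c–k interval produce the single-crossover classes C m K and c M k (24 + 26 = 50) plus the double crossovers (3).
RF(c–k) = (50 + 3) / 800 = 53/800 = 0.0663 → 6.6 centimorgans.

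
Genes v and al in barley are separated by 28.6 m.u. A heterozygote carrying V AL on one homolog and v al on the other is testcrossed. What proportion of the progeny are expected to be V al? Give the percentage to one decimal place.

14.3%

A map distance of 28.6 m.u. corresponds to a recombination frequency of 0.286.
The F1 is V AL / v al, so V al is a recombinant gamete class with expected frequency r/2 = 0.286/2 = 0.1430.
That is 0.1430 = 14.3% of the progeny.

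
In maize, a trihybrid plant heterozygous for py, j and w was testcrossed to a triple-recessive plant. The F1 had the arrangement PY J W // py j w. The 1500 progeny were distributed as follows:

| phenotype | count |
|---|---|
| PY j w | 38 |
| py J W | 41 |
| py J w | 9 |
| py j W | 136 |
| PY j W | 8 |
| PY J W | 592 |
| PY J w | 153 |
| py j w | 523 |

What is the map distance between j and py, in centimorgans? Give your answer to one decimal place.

The two rarest classes, PY j W and py J w, are the double crossovers. Comparing them with the parentals, only the j allele has switched, so j is the middle locus and the order is py – j – w.
Crossovers in the py–j interval produce the single-crossover classes py J W and PY j w (41 + 38 = 79) plus the double crossovers (17).
RF(py–j) = (79 + 17) / 1500 = 96/1500 = 0.0640 → 6.4 centimorgans.

6.4 centimorgans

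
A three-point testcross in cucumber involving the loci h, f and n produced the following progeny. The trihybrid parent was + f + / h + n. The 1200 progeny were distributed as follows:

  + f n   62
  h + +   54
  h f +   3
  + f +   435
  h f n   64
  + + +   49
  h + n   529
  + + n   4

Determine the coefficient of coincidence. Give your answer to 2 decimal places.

0.57

The two rarest classes, h f + and + + n, are the double crossovers. Comparing them with the parentals, only the h allele has switched, so h is the middle locus and the order is n – h – f.
n–h: (116 + 7)/1200 = 0.1025; h–f: (113 + 7)/1200 = 0.1000.
Expected DCO frequency = 0.1025 × 0.1000 ≈ 0.01025; observed = 7/1200 ≈ 0.00583.
Coefficient of coincidence = 0.00583/0.01025 ≈ 0.57.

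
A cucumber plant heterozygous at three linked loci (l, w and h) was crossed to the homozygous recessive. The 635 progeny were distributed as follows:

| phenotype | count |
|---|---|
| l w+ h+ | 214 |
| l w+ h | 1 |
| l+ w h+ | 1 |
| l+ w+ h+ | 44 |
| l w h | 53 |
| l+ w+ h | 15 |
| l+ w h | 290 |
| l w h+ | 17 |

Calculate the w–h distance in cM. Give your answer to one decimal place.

The two most frequent reciprocal classes, l+ w h and l w+ h+, are the parental types, so the F1 was l+ w h / l w+ h+.
The two rarest classes, l+ w h+ and l w+ h, are the double crossovers. Comparing them with the parentals, only the h allele has switched, so h is the middle locus and the order is w – h – l.
Crossovers in the w–h interval produce the single-crossover classes l+ w+ h and l w h+ (15 + 17 = 32) plus the double crossovers (2).
RF(w–h) = (32 + 2) / 635 = 34/635 = 0.0535 → 5.4 cM.

5.4 cM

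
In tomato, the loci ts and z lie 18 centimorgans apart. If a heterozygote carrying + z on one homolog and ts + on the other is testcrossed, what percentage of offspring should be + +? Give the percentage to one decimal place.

9.0%

A map distance of 18 centimorgans corresponds to a recombination frequency of 0.180.
The F1 is + z / ts +, so + + is a recombinant gamete class with expected frequency r/2 = 0.180/2 = 0.0900.
That is 0.0900 = 9.0% of the progeny.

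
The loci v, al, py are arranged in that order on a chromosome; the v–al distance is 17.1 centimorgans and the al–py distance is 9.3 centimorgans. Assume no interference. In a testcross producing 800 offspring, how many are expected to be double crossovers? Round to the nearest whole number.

Map distances give recombination frequencies of 0.171 and 0.093 for the two intervals.
With no interference, expected double-crossover frequency = 0.171 × 0.093 = 0.01590.
Expected number = 0.01590 × 800 = 12.72 ≈ 13.

13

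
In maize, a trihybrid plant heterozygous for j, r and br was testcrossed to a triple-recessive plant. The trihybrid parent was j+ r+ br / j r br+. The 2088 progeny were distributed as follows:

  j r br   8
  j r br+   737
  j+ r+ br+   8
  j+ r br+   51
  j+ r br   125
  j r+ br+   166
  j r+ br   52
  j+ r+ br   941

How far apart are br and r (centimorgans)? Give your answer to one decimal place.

14.7 centimorgans

The two rarest classes, j+ r+ br+ and j r br, are the double crossovers. Comparing them with the parentals, only the br allele has switched, so br is the middle locus and the order is j – br – r.
Crossovers in the br–r interval produce the single-crossover classes j+ r br and j r+ br+ (125 + 166 = 291) plus the double crossovers (16).
RF(br–r) = (291 + 16) / 2088 = 307/2088 = 0.1470 → 14.7 centimorgans.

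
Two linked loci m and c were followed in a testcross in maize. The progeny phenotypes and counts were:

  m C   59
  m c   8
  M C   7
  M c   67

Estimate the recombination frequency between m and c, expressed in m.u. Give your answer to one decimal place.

10.6 m.u.

The two most frequent classes, M c (67) and m C (59), are the parental types, so the F1 was M c / m C.
The recombinant classes are M C and m c: 7 + 8 = 15.
Recombination frequency = 15/141 = 0.1064 ≈ 10.6%, i.e. 10.6 m.u.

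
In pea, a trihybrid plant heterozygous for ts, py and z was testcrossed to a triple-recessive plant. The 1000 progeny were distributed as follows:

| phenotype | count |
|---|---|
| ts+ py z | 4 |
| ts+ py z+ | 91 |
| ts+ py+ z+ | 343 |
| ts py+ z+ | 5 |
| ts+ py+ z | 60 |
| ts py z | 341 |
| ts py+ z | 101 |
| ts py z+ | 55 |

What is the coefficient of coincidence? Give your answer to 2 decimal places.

The two most frequent reciprocal classes, ts+ py+ z+ and ts py z, are the parental types, so the F1 was ts+ py+ z+ / ts py z.
The two rarest classes, ts py+ z+ and ts+ py z, are the double crossovers. Comparing them with the parentals, only the ts allele has switched, so ts is the middle locus and the order is z – ts – py.
z–ts: (115 + 9)/1000 = 0.1240; ts–py: (192 + 9)/1000 = 0.2010.
Expected DCO frequency = 0.1240 × 0.2010 ≈ 0.02492; observed = 9/1000 ≈ 0.00900.
Coefficient of coincidence = 0.00900/0.02492 ≈ 0.36.

0.36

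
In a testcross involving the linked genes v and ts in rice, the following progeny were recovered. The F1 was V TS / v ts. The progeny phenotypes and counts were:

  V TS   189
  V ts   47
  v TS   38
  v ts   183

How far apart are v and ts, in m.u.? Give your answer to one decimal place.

The recombinant classes are V ts and v TS: 47 + 38 = 85.
Recombination frequency = 85/457 = 0.1860 ≈ 18.6%, i.e. 18.6 m.u.

18.6 m.u.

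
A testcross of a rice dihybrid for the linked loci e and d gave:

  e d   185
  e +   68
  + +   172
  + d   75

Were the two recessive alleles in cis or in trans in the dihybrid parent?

The two most frequent classes are + + (172) and e d (185); these are the parental (non-recombinant) types.
So the F1 carried + + on one chromosome and e d on the other — the recessive alleles are on the same chromosome (cis / coupling).

cis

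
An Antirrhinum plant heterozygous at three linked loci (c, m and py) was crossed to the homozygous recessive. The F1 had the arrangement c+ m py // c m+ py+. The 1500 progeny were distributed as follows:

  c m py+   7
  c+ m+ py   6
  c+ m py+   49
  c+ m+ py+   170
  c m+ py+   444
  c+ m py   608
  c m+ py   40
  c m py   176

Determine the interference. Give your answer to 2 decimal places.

The two rarest classes, c+ m+ py and c m py+, are the double crossovers. Comparing them with the parentals, only the m allele has switched, so m is the middle locus and the order is py – m – c.
py–m: (89 + 13)/1500 = 0.0680; m–c: (346 + 13)/1500 = 0.2393.
Expected DCO frequency = 0.0680 × 0.2393 ≈ 0.01627; observed = 13/1500 ≈ 0.00867.
Coefficient of coincidence = 0.00867/0.01627 ≈ 0.53; interference = 1 − 0.53 = 0.47.

0.47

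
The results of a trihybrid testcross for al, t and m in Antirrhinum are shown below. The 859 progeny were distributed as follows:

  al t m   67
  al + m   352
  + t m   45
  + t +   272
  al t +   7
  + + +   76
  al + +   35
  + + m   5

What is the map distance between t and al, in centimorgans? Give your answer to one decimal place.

The two most frequent reciprocal classes, + t + and al + m, are the parental types, so the F1 was + t + / al + m.
The two rarest classes, al t + and + + m, are the double crossovers. Comparing them with the parentals, only the al allele has switched, so al is the middle locus and the order is m – al – t.
Crossovers in the al–t interval produce the single-crossover classes + + + and al t m (76 + 67 = 143) plus the double crossovers (12).
RF(al–t) = (143 + 12) / 859 = 155/859 = 0.1804 → 18.0 centimorgans.

18.0 centimorgans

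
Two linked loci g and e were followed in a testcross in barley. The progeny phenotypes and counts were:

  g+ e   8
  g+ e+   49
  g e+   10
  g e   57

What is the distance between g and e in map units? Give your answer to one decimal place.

14.5 map units

The two most frequent classes, g+ e+ (49) and g e (57), are the parental types, so the F1 was g+ e+ / g e.
The recombinant classes are g+ e and g e+: 8 + 10 = 18.
Recombination frequency = 18/124 = 0.1452 ≈ 14.5%, i.e. 14.5 map units.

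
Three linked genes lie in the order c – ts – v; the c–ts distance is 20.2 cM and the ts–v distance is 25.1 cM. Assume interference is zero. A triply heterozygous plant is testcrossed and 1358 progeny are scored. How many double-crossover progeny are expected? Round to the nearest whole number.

Map distances give recombination frequencies of 0.202 and 0.251 for the two intervals.
With no interference, expected double-crossover frequency = 0.202 × 0.251 = 0.05070.
Expected number = 0.05070 × 1358 = 68.85 ≈ 69.

69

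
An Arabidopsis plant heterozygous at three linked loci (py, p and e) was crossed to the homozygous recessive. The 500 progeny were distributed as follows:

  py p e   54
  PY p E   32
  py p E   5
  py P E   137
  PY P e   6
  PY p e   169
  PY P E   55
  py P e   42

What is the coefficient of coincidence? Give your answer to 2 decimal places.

The two most frequent reciprocal classes, py P E and PY p e, are the parental types, so the F1 was py P E / PY p e.
The two rarest classes, py p E and PY P e, are the double crossovers. Comparing them with the parentals, only the p allele has switched, so p is the middle locus and the order is py – p – e.
py–p: (109 + 11)/500 = 0.2400; p–e: (74 + 11)/500 = 0.1700.
Expected DCO frequency = 0.2400 × 0.1700 ≈ 0.04080; observed = 11/500 ≈ 0.02200.
Coefficient of coincidence = 0.02200/0.04080 ≈ 0.54.

0.54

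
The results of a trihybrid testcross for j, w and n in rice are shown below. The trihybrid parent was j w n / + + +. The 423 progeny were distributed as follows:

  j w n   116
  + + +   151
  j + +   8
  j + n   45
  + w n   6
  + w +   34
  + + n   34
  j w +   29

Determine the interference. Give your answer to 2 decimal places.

The two rarest classes, + w n and j + +, are the double crossovers. Comparing them with the parentals, only the j allele has switched, so j is the middle locus and the order is n – j – w.
n–j: (63 + 14)/423 = 0.1820; j–w: (79 + 14)/423 = 0.2199.
Expected DCO frequency = 0.1820 × 0.2199 ≈ 0.04002; observed = 14/423 ≈ 0.03310.
Coefficient of coincidence = 0.03310/0.04002 ≈ 0.83; interference = 1 − 0.83 = 0.17.

0.17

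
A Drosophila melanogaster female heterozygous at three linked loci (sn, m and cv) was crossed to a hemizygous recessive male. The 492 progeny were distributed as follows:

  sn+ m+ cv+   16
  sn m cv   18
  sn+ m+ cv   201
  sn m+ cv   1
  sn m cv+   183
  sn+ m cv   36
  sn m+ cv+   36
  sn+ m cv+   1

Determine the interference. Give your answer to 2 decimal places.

The two most frequent reciprocal classes, sn+ m+ cv and sn m cv+, are the parental types, so the F1 was sn+ m+ cv / sn m cv+.
The two rarest classes, sn m+ cv and sn+ m cv+, are the double crossovers. Comparing them with the parentals, only the sn allele has switched, so sn is the middle locus and the order is m – sn – cv.
m–sn: (72 + 2)/492 = 0.1504; sn–cv: (34 + 2)/492 = 0.0732.
Expected DCO frequency = 0.1504 × 0.0732 ≈ 0.01101; observed = 2/492 ≈ 0.00407.
Coefficient of coincidence = 0.00407/0.01101 ≈ 0.37; interference = 1 − 0.37 = 0.63.

0.63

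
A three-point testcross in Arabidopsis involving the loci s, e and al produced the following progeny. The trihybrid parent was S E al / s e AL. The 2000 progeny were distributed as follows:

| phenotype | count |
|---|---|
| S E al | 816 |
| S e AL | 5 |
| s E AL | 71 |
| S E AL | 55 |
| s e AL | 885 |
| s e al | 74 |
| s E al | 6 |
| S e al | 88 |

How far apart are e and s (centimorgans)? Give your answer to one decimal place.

The two rarest classes, s E al and S e AL, are the double crossovers. Comparing them with the parentals, only the s allele has switched, so s is the middle locus and the order is al – s – e.
Crossovers in the s–e interval produce the single-crossover classes S e al and s E AL (88 + 71 = 159) plus the double crossovers (11).
RF(s–e) = (159 + 11) / 2000 = 170/2000 = 0.0850 → 8.5 centimorgans.

8.5 centimorgans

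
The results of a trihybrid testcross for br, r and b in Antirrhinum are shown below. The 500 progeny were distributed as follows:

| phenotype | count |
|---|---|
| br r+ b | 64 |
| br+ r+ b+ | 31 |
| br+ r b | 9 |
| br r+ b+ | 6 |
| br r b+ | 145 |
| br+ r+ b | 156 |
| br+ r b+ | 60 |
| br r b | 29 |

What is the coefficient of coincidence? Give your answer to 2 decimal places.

0.72

The two most frequent reciprocal classes, br r b+ and br+ r+ b, are the parental types, so the F1 was br r b+ / br+ r+ b.
The two rarest classes, br r+ b+ and br+ r b, are the double crossovers. Comparing them with the parentals, only the r allele has switched, so r is the middle locus and the order is br – r – b.
br–r: (124 + 15)/500 = 0.2780; r–b: (60 + 15)/500 = 0.1500.
Expected DCO frequency = 0.2780 × 0.1500 ≈ 0.04170; observed = 15/500 ≈ 0.03000.
Coefficient of coincidence = 0.03000/0.04170 ≈ 0.72.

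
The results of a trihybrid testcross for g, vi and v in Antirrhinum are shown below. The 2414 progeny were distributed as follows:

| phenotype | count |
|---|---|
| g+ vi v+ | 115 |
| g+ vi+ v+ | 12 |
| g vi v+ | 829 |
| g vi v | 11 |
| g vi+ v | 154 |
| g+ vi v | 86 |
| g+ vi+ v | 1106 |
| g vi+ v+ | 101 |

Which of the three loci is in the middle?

v

The two most frequent reciprocal classes, g vi v+ and g+ vi+ v, are the parental types, so the F1 was g vi v+ / g+ vi+ v.
The two rarest classes, g vi v and g+ vi+ v+, are the double crossovers. Comparing them with the parentals, only the v allele has switched, so v is the middle locus and the order is vi – v – g.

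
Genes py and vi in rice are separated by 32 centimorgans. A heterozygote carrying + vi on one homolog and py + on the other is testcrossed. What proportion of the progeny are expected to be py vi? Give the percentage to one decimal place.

16.0%

A map distance of 32 centimorgans corresponds to a recombination frequency of 0.320.
The F1 is + vi / py +, so py vi is a recombinant gamete class with expected frequency r/2 = 0.320/2 = 0.1600.
That is 0.1600 = 16.0% of the progeny.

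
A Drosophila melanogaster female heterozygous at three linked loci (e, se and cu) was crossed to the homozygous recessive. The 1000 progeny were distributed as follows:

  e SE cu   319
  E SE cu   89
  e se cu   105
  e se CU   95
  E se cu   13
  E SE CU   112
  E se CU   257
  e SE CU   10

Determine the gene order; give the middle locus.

cu

The two most frequent reciprocal classes, E se CU and e SE cu, are the parental types, so the F1 was E se CU / e SE cu.
The two rarest classes, E se cu and e SE CU, are the double crossovers. Comparing them with the parentals, only the cu allele has switched, so cu is the middle locus and the order is e – cu – se.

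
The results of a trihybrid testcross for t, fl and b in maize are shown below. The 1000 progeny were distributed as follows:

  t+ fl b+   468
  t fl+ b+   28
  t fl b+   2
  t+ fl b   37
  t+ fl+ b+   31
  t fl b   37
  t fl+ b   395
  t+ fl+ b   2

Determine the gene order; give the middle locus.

t

The two most frequent reciprocal classes, t+ fl b+ and t fl+ b, are the parental types, so the F1 was t+ fl b+ / t fl+ b.
The two rarest classes, t fl b+ and t+ fl+ b, are the double crossovers. Comparing them with the parentals, only the t allele has switched, so t is the middle locus and the order is fl – t – b.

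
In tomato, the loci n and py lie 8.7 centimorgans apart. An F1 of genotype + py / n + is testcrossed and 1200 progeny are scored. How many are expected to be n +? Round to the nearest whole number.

548

A map distance of 8.7 centimorgans corresponds to a recombination frequency of 0.087.
The F1 is + py / n +, so n + is a parental gamete class with expected frequency (1 − r)/2 = 0.913/2 = 0.4565.
Expected number = 0.4565 × 1200 = 547.80 ≈ 548.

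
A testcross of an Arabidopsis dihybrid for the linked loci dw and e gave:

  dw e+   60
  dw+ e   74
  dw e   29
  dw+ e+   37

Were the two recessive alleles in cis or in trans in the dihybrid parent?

trans

The two most frequent classes are dw+ e (74) and dw e+ (60); these are the parental (non-recombinant) types.
So the F1 carried dw+ e on one chromosome and dw e+ on the other — the recessive alleles are on opposite chromosomes (trans / repulsion).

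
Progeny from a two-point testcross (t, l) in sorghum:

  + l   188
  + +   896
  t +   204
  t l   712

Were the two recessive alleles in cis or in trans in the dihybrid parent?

cis

The two most frequent classes are + + (896) and t l (712); these are the parental (non-recombinant) types.
So the F1 carried + + on one chromosome and t l on the other — the recessive alleles are on the same chromosome (cis / coupling).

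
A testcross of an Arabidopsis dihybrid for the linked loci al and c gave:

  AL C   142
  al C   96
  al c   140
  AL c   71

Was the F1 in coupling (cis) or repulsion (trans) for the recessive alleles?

cis

The two most frequent classes are AL C (142) and al c (140); these are the parental (non-recombinant) types.
So the F1 carried AL C on one chromosome and al c on the other — the recessive alleles are on the same chromosome (cis / coupling).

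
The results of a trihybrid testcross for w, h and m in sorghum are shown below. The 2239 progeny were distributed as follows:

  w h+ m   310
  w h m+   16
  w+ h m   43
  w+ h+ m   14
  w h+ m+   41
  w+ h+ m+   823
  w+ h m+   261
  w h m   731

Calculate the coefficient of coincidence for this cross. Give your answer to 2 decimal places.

The two most frequent reciprocal classes, w+ h+ m+ and w h m, are the parental types, so the F1 was w+ h+ m+ / w h m.
The two rarest classes, w+ h+ m and w h m+, are the double crossovers. Comparing them with the parentals, only the m allele has switched, so m is the middle locus and the order is w – m – h.
w–m: (84 + 30)/2239 = 0.0509; m–h: (571 + 30)/2239 = 0.2684.
Expected DCO frequency = 0.0509 × 0.2684 ≈ 0.01366; observed = 30/2239 ≈ 0.01340.
Coefficient of coincidence = 0.01340/0.01366 ≈ 0.98.

0.98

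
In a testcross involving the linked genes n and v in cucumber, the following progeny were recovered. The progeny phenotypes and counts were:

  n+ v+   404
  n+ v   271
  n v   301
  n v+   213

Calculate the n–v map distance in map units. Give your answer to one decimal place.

The two most frequent classes, n+ v+ (404) and n v (301), are the parental types, so the F1 was n+ v+ / n v.
The recombinant classes are n+ v and n v+: 271 + 213 = 484.
Recombination frequency = 484/1189 = 0.4071 ≈ 40.7%, i.e. 40.7 map units.

40.7 map units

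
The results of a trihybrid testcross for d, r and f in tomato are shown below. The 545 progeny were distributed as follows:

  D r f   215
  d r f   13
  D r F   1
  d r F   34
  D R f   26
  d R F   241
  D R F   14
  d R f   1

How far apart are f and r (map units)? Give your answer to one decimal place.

The two most frequent reciprocal classes, D r f and d R F, are the parental types, so the F1 was D r f / d R F.
The two rarest classes, D r F and d R f, are the double crossovers. Comparing them with the parentals, only the f allele has switched, so f is the middle locus and the order is d – f – r.
Crossovers in the f–r interval produce the single-crossover classes D R f and d r F (26 + 34 = 60) plus the double crossovers (2).
RF(f–r) = (60 + 2) / 545 = 62/545 = 0.1138 → 11.4 map units.

11.4 map units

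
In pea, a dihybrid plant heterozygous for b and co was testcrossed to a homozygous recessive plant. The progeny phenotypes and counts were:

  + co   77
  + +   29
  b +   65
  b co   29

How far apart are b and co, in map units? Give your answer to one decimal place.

29.0 map units

The two most frequent classes, + co (77) and b + (65), are the parental types, so the F1 was + co / b +.
The recombinant classes are + + and b co: 29 + 29 = 58.
Recombination frequency = 58/200 = 0.2900 ≈ 29.0%, i.e. 29.0 map units.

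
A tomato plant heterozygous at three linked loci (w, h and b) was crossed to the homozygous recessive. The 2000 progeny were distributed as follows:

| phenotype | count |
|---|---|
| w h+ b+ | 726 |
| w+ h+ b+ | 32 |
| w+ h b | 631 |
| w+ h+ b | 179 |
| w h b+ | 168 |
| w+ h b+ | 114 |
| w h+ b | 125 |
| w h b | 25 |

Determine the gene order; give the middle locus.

The two most frequent reciprocal classes, w h+ b+ and w+ h b, are the parental types, so the F1 was w h+ b+ / w+ h b.
The two rarest classes, w+ h+ b+ and w h b, are the double crossovers. Comparing them with the parentals, only the w allele has switched, so w is the middle locus and the order is h – w – b.

w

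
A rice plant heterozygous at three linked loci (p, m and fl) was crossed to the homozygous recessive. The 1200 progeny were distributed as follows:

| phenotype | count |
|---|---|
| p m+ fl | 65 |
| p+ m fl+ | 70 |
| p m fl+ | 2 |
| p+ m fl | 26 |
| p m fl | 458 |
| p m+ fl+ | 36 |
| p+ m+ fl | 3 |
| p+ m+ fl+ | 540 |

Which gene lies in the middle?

fl

The two most frequent reciprocal classes, p+ m+ fl+ and p m fl, are the parental types, so the F1 was p+ m+ fl+ / p m fl.
The two rarest classes, p+ m+ fl and p m fl+, are the double crossovers. Comparing them with the parentals, only the fl allele has switched, so fl is the middle locus and the order is m – fl – p.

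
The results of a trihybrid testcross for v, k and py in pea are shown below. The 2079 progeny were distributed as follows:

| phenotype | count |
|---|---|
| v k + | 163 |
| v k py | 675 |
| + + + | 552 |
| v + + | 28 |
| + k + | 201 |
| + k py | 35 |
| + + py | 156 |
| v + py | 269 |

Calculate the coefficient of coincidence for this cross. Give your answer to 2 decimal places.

0.64

The two most frequent reciprocal classes, + + + and v k py, are the parental types, so the F1 was + + + / v k py.
The two rarest classes, v + + and + k py, are the double crossovers. Comparing them with the parentals, only the v allele has switched, so v is the middle locus and the order is k – v – py.
k–v: (470 + 63)/2079 = 0.2564; v–py: (319 + 63)/2079 = 0.1837.
Expected DCO frequency = 0.2564 × 0.1837 ≈ 0.04710; observed = 63/2079 ≈ 0.03030.
Coefficient of coincidence = 0.03030/0.04710 ≈ 0.64.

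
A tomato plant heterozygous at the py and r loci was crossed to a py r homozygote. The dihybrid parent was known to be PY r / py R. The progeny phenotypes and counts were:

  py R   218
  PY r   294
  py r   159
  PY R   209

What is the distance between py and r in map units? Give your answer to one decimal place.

The recombinant classes are PY R and py r: 209 + 159 = 368.
Recombination frequency = 368/880 = 0.4182 ≈ 41.8%, i.e. 41.8 map units.

41.8 map units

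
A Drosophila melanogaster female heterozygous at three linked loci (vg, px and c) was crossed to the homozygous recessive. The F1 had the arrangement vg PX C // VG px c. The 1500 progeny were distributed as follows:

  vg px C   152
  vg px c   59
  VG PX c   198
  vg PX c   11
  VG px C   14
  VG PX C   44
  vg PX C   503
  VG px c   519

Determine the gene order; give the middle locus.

c

The two rarest classes, vg PX c and VG px C, are the double crossovers. Comparing them with the parentals, only the c allele has switched, so c is the middle locus and the order is px – c – vg.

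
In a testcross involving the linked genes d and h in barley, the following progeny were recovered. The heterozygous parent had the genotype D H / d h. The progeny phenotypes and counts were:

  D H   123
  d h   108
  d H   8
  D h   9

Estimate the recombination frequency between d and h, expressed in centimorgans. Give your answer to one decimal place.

6.9 centimorgans

The recombinant classes are D h and d H: 9 + 8 = 17.
Recombination frequency = 17/248 = 0.0685 ≈ 6.9%, i.e. 6.9 centimorgans.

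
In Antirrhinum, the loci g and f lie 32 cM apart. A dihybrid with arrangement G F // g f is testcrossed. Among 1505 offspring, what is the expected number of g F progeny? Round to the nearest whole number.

241

A map distance of 32 cM corresponds to a recombination frequency of 0.320.
The F1 is G F / g f, so g F is a recombinant gamete class with expected frequency r/2 = 0.320/2 = 0.1600.
Expected number = 0.1600 × 1505 = 240.80 ≈ 241.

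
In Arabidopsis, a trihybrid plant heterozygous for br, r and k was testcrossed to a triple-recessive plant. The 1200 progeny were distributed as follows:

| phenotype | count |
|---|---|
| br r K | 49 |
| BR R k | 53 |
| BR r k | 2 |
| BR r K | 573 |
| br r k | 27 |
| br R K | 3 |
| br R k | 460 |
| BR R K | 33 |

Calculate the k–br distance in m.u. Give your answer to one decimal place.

The two most frequent reciprocal classes, BR r K and br R k, are the parental types, so the F1 was BR r K / br R k.
The two rarest classes, BR r k and br R K, are the double crossovers. Comparing them with the parentals, only the k allele has switched, so k is the middle locus and the order is br – k – r.
Crossovers in the br–k interval produce the single-crossover classes br r K and BR R k (49 + 53 = 102) plus the double crossovers (5).
RF(br–k) = (102 + 5) / 1200 = 107/1200 = 0.0892 → 8.9 m.u.

8.9 m.u.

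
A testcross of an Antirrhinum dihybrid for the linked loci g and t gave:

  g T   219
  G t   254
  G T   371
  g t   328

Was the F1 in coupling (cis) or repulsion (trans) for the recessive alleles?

The two most frequent classes are G T (371) and g t (328); these are the parental (non-recombinant) types.
So the F1 carried G T on one chromosome and g t on the other — the recessive alleles are on the same chromosome (cis / coupling).

cis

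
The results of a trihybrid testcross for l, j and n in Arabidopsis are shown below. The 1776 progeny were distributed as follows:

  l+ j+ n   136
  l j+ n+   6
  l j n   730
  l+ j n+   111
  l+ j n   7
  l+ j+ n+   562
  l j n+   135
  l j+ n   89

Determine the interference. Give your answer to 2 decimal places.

0.62

The two most frequent reciprocal classes, l j n and l+ j+ n+, are the parental types, so the F1 was l j n / l+ j+ n+.
The two rarest classes, l+ j n and l j+ n+, are the double crossovers. Comparing them with the parentals, only the l allele has switched, so l is the middle locus and the order is j – l – n.
j–l: (200 + 13)/1776 = 0.1199; l–n: (271 + 13)/1776 = 0.1599.
Expected DCO frequency = 0.1199 × 0.1599 ≈ 0.01917; observed = 13/1776 ≈ 0.00732.
Coefficient of coincidence = 0.00732/0.01917 ≈ 0.38; interference = 1 − 0.38 = 0.62.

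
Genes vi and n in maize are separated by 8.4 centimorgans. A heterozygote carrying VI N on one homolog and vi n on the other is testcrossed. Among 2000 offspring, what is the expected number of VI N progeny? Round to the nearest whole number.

916

A map distance of 8.4 centimorgans corresponds to a recombination frequency of 0.084.
The F1 is VI N / vi n, so VI N is a parental gamete class with expected frequency (1 − r)/2 = 0.916/2 = 0.4580.
Expected number = 0.4580 × 2000 = 916.00 ≈ 916.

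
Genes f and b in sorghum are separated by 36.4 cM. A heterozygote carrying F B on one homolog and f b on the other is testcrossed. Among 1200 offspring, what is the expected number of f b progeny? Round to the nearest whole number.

A map distance of 36.4 cM corresponds to a recombination frequency of 0.364.
The F1 is F B / f b, so f b is a parental gamete class with expected frequency (1 − r)/2 = 0.636/2 = 0.3180.
Expected number = 0.3180 × 1200 = 381.60 ≈ 382.

382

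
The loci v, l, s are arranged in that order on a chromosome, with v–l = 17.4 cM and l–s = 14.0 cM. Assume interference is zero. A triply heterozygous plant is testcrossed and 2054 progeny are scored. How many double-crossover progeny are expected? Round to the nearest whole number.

50

Map distances give recombination frequencies of 0.174 and 0.140 for the two intervals.
With no interference, expected double-crossover frequency = 0.174 × 0.140 = 0.02436.
Expected number = 0.02436 × 2054 = 50.04 ≈ 50.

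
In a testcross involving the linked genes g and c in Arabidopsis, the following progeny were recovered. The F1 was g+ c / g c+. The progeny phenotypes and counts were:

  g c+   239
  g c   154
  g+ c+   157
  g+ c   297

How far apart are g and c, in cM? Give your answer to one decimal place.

The recombinant classes are g+ c+ and g c: 157 + 154 = 311.
Recombination frequency = 311/847 = 0.3672 ≈ 36.7%, i.e. 36.7 cM.

36.7 cM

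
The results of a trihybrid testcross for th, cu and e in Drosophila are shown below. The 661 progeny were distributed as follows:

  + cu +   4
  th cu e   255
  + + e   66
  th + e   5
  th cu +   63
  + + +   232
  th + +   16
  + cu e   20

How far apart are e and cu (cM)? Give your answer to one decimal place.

The two most frequent reciprocal classes, + + + and th cu e, are the parental types, so the F1 was + + + / th cu e.
The two rarest classes, + cu + and th + e, are the double crossovers. Comparing them with the parentals, only the cu allele has switched, so cu is the middle locus and the order is th – cu – e.
Crossovers in the cu–e interval produce the single-crossover classes + + e and th cu + (66 + 63 = 129) plus the double crossovers (9).
RF(cu–e) = (129 + 9) / 661 = 138/661 = 0.2088 → 20.9 cM.

20.9 cM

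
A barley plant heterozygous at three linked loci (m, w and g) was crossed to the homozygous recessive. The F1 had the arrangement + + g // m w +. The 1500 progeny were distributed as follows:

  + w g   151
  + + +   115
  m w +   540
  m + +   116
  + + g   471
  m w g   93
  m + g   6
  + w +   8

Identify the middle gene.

m

The two rarest classes, m + g and + w +, are the double crossovers. Comparing them with the parentals, only the m allele has switched, so m is the middle locus and the order is w – m – g.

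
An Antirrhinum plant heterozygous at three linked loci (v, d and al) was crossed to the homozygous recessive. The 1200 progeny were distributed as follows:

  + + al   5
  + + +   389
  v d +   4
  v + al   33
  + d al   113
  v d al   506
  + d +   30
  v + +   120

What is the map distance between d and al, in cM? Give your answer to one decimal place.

6.0 cM

The two most frequent reciprocal classes, + + + and v d al, are the parental types, so the F1 was + + + / v d al.
The two rarest classes, + + al and v d +, are the double crossovers. Comparing them with the parentals, only the al allele has switched, so al is the middle locus and the order is d – al – v.
Crossovers in the d–al interval produce the single-crossover classes + d + and v + al (30 + 33 = 63) plus the double crossovers (9).
RF(d–al) = (63 + 9) / 1200 = 72/1200 = 0.0600 → 6.0 cM.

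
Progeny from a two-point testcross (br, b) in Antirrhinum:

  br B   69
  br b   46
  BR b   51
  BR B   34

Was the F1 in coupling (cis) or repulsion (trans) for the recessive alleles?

trans

The two most frequent classes are BR b (51) and br B (69); these are the parental (non-recombinant) types.
So the F1 carried BR b on one chromosome and br B on the other — the recessive alleles are on opposite chromosomes (trans / repulsion).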